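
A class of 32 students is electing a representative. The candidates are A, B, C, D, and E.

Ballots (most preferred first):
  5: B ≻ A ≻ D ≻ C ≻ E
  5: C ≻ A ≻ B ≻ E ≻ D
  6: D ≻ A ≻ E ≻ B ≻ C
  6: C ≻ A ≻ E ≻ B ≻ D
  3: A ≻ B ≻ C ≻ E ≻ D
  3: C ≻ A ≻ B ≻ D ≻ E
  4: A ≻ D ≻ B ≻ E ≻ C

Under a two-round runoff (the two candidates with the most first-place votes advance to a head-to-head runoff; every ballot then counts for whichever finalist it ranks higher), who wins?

A

Round 1 first-place votes: A 7, B 5, C 14, D 6, E 0. C and A advance.
Runoff: C is ranked above A on 14 ballots, A above C on 18.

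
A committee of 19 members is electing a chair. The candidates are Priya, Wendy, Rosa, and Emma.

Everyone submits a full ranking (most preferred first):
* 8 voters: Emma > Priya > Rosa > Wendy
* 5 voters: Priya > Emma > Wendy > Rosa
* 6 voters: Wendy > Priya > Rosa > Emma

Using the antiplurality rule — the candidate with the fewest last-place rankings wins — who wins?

Last-place votes: Priya 0, Wendy 8, Rosa 5, Emma 6.

Priya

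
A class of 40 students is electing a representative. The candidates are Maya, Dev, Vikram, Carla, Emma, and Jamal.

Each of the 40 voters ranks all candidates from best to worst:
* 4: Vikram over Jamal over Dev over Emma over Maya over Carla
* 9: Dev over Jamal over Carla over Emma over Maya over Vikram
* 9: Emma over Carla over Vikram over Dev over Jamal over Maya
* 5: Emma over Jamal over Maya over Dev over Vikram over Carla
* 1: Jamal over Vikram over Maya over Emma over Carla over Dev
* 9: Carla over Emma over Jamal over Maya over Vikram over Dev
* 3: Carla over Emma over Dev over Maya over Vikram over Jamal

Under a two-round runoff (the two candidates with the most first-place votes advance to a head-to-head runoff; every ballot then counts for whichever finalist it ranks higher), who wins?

Round 1 first-place votes: Maya 0, Dev 9, Vikram 4, Carla 12, Emma 14, Jamal 1. Emma and Carla advance.
Runoff: Emma is ranked above Carla on 19 ballots, Carla above Emma on 21.

Carla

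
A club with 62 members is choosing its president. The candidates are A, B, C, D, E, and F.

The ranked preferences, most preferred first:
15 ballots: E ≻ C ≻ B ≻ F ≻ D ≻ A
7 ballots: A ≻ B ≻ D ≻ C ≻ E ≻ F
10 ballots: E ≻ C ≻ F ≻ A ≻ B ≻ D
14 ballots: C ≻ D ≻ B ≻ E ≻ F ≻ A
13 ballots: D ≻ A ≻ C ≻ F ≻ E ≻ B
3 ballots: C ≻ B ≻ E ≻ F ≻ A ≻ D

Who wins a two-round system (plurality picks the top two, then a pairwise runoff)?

C

Round 1 first-place votes: A 7, B 0, C 17, D 13, E 25, F 0. E and C advance.
Runoff: E is ranked above C on 25 ballots, C above E on 37.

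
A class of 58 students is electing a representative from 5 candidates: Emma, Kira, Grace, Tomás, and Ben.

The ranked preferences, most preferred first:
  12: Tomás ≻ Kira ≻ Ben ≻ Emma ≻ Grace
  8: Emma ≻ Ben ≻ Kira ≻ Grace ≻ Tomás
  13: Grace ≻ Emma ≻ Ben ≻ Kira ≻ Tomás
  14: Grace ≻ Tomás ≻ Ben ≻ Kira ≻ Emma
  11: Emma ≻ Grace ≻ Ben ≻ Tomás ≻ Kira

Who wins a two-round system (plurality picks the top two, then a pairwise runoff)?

Emma

Round 1 first-place votes: Emma 19, Kira 0, Grace 27, Tomás 12, Ben 0. Grace and Emma advance.
Runoff: Grace is ranked above Emma on 27 ballots, Emma above Grace on 31.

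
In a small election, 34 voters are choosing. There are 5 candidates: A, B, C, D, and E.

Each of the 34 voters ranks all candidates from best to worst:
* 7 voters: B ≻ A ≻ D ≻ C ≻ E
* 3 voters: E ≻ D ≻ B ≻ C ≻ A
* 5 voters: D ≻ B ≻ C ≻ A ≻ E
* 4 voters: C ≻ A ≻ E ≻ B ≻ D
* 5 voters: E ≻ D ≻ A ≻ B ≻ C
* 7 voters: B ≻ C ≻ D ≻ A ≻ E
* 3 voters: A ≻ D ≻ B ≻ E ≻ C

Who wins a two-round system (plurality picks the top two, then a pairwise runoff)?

B

Round 1 first-place votes: A 3, B 14, C 4, D 5, E 8. B and E advance.
Runoff: B is ranked above E on 22 ballots, E above B on 12.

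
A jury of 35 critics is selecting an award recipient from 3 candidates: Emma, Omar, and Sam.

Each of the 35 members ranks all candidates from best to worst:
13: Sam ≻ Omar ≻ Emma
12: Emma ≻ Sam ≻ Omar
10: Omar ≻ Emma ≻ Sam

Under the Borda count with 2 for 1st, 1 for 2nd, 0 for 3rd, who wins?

Emma: 13×0 + 12×2 + 10×1 = 34
Omar: 13×1 + 12×0 + 10×2 = 33
Sam: 13×2 + 12×1 + 10×0 = 38

Sam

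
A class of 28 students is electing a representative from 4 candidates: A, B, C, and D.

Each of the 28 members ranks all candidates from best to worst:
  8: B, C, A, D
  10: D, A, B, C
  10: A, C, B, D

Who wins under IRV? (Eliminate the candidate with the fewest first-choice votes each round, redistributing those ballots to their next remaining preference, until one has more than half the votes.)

A

Round 1: A 10, B 8, C 0, D 10. C eliminated.
Round 2: A 10, B 8, D 10. B eliminated.
Round 3: A 18, D 10. A has a majority (≥15).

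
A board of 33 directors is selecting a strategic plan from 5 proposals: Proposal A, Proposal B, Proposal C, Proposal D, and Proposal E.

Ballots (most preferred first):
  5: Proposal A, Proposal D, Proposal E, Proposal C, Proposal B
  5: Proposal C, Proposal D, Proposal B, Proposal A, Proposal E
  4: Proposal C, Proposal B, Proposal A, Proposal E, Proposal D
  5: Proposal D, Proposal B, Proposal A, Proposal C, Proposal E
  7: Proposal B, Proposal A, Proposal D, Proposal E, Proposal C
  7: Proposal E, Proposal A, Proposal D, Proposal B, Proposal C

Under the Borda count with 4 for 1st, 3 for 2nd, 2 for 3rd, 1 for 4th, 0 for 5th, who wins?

Proposal A

Proposal A: 5×4 + 5×1 + 4×2 + 5×2 + 7×3 + 7×3 = 85
Proposal B: 5×0 + 5×2 + 4×3 + 5×3 + 7×4 + 7×1 = 72
Proposal C: 5×1 + 5×4 + 4×4 + 5×1 + 7×0 + 7×0 = 46
Proposal D: 5×3 + 5×3 + 4×0 + 5×4 + 7×2 + 7×2 = 78
Proposal E: 5×2 + 5×0 + 4×1 + 5×0 + 7×1 + 7×4 = 49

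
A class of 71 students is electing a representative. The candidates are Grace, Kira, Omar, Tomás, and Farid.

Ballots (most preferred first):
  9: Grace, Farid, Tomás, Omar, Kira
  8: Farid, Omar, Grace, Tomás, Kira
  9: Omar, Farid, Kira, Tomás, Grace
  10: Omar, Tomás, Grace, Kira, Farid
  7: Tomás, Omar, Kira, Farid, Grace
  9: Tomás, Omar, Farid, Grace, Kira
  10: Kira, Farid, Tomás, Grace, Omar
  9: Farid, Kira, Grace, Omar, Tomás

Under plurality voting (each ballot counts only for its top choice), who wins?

First-place votes: Grace 9, Kira 10, Omar 19, Tomás 16, Farid 17.

Omar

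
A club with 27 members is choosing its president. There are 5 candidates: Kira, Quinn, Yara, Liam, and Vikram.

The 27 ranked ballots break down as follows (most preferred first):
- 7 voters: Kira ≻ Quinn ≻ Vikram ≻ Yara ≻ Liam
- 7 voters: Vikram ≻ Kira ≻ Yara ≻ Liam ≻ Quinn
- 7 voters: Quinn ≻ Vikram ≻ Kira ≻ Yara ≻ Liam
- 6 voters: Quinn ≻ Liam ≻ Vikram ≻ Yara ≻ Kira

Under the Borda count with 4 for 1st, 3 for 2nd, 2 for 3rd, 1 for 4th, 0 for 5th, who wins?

Vikram

Kira: 7×4 + 7×3 + 7×2 + 6×0 = 63
Quinn: 7×3 + 7×0 + 7×4 + 6×4 = 73
Yara: 7×1 + 7×2 + 7×1 + 6×1 = 34
Liam: 7×0 + 7×1 + 7×0 + 6×3 = 25
Vikram: 7×2 + 7×4 + 7×3 + 6×2 = 75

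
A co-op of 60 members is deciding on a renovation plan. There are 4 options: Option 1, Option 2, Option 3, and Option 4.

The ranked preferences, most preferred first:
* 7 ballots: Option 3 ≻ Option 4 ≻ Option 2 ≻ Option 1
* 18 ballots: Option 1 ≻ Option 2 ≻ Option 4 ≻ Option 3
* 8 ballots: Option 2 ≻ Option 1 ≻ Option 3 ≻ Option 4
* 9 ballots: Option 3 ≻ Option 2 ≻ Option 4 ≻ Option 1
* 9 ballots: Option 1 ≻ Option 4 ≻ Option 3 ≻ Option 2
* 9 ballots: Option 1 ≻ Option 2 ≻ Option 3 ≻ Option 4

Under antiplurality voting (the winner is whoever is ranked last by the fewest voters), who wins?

Last-place votes: Option 1 16, Option 2 9, Option 3 18, Option 4 17.

Option 2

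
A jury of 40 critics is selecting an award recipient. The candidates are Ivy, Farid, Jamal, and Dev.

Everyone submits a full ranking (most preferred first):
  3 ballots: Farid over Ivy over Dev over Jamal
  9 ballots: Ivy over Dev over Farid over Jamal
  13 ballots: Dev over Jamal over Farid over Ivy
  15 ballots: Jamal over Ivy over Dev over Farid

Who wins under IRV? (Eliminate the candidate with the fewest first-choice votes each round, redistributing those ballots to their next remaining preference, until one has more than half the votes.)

Dev

Round 1: Ivy 9, Farid 3, Jamal 15, Dev 13. Farid eliminated.
Round 2: Ivy 12, Jamal 15, Dev 13. Ivy eliminated.
Round 3: Jamal 15, Dev 25. Dev has a majority (≥21).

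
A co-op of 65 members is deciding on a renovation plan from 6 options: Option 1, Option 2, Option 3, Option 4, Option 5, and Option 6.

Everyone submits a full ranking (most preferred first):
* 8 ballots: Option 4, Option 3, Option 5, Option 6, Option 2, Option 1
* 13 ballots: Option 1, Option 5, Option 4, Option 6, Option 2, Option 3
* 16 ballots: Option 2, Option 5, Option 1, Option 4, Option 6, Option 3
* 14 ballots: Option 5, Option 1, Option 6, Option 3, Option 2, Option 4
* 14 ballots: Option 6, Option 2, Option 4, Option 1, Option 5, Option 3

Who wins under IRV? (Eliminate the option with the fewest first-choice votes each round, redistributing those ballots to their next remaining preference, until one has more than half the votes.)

Option 5

Round 1: Option 1 13, Option 2 16, Option 3 0, Option 4 8, Option 5 14, Option 6 14. Option 3 eliminated.
Round 2: Option 1 13, Option 2 16, Option 4 8, Option 5 14, Option 6 14. Option 4 eliminated.
Round 3: Option 1 13, Option 2 16, Option 5 22, Option 6 14. Option 1 eliminated.
Round 4: Option 2 16, Option 5 35, Option 6 14. Option 5 has a majority (≥33).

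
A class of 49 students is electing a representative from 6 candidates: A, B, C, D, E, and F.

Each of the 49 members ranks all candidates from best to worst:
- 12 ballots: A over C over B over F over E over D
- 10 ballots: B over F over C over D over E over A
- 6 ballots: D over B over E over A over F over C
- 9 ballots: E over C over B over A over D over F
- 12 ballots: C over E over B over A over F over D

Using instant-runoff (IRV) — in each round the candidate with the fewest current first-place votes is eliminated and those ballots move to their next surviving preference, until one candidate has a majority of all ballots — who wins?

Round 1: A 12, B 10, C 12, D 6, E 9, F 0. F eliminated.
Round 2: A 12, B 10, C 12, D 6, E 9. D eliminated.
Round 3: A 12, B 16, C 12, E 9. E eliminated.
Round 4: A 12, B 16, C 21. A eliminated.
Round 5: B 16, C 33. C has a majority (≥25).

C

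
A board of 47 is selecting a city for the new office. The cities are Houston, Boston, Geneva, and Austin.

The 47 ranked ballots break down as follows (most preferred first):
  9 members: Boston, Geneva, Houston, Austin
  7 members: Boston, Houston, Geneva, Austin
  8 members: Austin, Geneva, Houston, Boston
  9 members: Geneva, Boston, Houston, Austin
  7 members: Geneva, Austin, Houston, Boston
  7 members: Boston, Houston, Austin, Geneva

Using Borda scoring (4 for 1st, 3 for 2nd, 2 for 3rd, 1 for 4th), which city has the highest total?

Geneva

Houston: 9×2 + 7×3 + 8×2 + 9×2 + 7×2 + 7×3 = 108
Boston: 9×4 + 7×4 + 8×1 + 9×3 + 7×1 + 7×4 = 134
Geneva: 9×3 + 7×2 + 8×3 + 9×4 + 7×4 + 7×1 = 136
Austin: 9×1 + 7×1 + 8×4 + 9×1 + 7×3 + 7×2 = 92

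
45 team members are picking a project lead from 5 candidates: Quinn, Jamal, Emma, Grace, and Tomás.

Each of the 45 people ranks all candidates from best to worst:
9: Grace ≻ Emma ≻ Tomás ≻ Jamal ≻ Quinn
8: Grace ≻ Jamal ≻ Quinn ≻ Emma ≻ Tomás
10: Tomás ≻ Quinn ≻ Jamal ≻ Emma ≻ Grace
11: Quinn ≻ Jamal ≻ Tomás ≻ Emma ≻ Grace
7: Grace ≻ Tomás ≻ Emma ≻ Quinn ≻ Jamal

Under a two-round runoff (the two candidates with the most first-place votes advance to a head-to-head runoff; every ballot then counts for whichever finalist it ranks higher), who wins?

Round 1 first-place votes: Quinn 11, Jamal 0, Emma 0, Grace 24, Tomás 10. Grace and Quinn advance.
Runoff: Grace is ranked above Quinn on 24 ballots, Quinn above Grace on 21.

Grace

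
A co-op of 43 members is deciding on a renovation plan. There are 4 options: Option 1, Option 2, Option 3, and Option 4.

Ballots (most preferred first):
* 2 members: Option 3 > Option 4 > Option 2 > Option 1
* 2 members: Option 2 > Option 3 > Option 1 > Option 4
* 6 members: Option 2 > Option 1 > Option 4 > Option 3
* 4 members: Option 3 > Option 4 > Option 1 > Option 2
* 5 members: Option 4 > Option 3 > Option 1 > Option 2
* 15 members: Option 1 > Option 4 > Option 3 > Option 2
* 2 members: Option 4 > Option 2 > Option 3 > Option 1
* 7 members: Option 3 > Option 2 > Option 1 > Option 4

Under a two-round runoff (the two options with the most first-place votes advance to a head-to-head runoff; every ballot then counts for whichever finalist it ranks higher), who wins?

Round 1 first-place votes: Option 1 15, Option 2 8, Option 3 13, Option 4 7. Option 1 and Option 3 advance.
Runoff: Option 1 is ranked above Option 3 on 21 ballots, Option 3 above Option 1 on 22.

Option 3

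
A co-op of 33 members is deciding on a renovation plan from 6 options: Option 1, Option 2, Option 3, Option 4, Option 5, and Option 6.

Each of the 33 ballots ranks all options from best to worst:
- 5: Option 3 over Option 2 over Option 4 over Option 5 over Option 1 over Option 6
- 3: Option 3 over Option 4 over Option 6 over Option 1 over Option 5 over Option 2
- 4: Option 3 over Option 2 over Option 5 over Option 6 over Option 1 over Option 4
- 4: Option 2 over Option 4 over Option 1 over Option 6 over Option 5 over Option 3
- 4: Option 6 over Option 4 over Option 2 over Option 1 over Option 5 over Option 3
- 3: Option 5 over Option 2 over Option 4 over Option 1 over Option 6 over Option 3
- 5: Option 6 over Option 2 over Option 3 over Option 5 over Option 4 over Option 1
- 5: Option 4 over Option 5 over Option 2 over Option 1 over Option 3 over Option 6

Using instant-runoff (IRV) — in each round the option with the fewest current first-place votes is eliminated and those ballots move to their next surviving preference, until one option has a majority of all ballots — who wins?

Option 2

Round 1: Option 1 0, Option 2 4, Option 3 12, Option 4 5, Option 5 3, Option 6 9. Option 1 eliminated.
Round 2: Option 2 4, Option 3 12, Option 4 5, Option 5 3, Option 6 9. Option 5 eliminated.
Round 3: Option 2 7, Option 3 12, Option 4 5, Option 6 9. Option 4 eliminated.
Round 4: Option 2 12, Option 3 12, Option 6 9. Option 6 eliminated.
Round 5: Option 2 21, Option 3 12. Option 2 has a majority (≥17).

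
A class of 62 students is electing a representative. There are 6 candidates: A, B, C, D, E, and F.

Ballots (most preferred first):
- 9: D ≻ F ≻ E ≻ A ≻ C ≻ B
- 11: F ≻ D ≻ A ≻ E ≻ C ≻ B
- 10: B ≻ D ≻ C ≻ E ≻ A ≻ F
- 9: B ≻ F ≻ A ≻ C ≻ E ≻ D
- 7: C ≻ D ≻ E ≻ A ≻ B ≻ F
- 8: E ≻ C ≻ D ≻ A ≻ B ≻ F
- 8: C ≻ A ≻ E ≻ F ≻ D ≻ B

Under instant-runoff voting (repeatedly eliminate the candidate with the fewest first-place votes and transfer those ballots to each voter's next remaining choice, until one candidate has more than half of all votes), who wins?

Round 1: A 0, B 19, C 15, D 9, E 8, F 11. A eliminated.
Round 2: B 19, C 15, D 9, E 8, F 11. E eliminated.
Round 3: B 19, C 23, D 9, F 11. D eliminated.
Round 4: B 19, C 23, F 20. B eliminated.
Round 5: C 33, F 29. C has a majority (≥32).

C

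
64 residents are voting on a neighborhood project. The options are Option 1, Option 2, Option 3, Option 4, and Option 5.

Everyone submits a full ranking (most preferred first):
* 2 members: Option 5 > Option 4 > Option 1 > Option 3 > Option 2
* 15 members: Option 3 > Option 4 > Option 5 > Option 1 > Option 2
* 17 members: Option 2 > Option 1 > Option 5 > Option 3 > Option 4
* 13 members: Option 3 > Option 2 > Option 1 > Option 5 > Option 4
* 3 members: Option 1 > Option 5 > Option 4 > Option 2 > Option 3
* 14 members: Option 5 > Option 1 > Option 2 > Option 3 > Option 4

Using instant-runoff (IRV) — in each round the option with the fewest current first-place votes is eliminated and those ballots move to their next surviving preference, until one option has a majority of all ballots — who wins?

Round 1: Option 1 3, Option 2 17, Option 3 28, Option 4 0, Option 5 16. Option 4 eliminated.
Round 2: Option 1 3, Option 2 17, Option 3 28, Option 5 16. Option 1 eliminated.
Round 3: Option 2 17, Option 3 28, Option 5 19. Option 2 eliminated.
Round 4: Option 3 28, Option 5 36. Option 5 has a majority (≥33).

Option 5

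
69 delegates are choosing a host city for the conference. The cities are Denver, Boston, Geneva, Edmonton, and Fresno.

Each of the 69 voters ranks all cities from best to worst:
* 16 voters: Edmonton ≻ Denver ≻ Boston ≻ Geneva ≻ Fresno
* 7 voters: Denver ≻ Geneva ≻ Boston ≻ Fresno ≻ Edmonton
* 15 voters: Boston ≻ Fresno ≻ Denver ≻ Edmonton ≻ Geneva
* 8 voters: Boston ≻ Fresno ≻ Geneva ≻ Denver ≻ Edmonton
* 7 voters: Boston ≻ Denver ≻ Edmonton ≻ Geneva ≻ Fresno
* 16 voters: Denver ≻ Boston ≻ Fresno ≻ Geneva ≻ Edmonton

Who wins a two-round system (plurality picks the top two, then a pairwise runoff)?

Denver

Round 1 first-place votes: Denver 23, Boston 30, Geneva 0, Edmonton 16, Fresno 0. Boston and Denver advance.
Runoff: Boston is ranked above Denver on 30 ballots, Denver above Boston on 39.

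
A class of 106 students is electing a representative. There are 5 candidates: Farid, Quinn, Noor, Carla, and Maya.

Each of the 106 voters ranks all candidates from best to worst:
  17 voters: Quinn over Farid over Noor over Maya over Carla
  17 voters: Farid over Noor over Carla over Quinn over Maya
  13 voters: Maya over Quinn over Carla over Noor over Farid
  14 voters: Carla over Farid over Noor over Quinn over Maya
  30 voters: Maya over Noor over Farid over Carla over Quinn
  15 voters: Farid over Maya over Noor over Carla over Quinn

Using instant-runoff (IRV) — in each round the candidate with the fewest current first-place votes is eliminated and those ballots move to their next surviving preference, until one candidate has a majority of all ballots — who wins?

Farid

Round 1: Farid 32, Quinn 17, Noor 0, Carla 14, Maya 43. Noor eliminated.
Round 2: Farid 32, Quinn 17, Carla 14, Maya 43. Carla eliminated.
Round 3: Farid 46, Quinn 17, Maya 43. Quinn eliminated.
Round 4: Farid 63, Maya 43. Farid has a majority (≥54).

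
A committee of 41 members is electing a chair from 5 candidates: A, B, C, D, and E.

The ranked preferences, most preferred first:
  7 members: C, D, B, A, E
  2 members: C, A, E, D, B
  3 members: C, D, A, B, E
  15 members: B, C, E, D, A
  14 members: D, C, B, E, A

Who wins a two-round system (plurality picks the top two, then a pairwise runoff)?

Round 1 first-place votes: A 0, B 15, C 12, D 14, E 0. B and D advance.
Runoff: B is ranked above D on 15 ballots, D above B on 26.

D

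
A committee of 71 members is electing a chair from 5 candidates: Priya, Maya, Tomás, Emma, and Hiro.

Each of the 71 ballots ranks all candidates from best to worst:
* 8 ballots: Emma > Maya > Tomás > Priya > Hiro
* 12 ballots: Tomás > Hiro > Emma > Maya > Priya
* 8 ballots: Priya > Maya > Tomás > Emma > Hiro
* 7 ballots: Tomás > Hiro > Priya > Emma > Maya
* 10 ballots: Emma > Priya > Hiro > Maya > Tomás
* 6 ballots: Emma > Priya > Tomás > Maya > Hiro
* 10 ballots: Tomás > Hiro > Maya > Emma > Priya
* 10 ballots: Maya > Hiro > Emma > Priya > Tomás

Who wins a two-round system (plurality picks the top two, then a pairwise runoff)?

Round 1 first-place votes: Priya 8, Maya 10, Tomás 29, Emma 24, Hiro 0. Tomás and Emma advance.
Runoff: Tomás is ranked above Emma on 37 ballots, Emma above Tomás on 34.

Tomás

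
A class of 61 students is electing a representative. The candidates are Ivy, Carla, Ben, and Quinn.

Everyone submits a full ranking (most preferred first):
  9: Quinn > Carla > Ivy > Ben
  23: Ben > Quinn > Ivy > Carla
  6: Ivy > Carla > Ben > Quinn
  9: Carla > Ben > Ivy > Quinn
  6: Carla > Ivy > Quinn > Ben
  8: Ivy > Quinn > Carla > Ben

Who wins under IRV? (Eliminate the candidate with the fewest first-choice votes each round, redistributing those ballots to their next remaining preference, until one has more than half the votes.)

Carla

Round 1: Ivy 14, Carla 15, Ben 23, Quinn 9. Quinn eliminated.
Round 2: Ivy 14, Carla 24, Ben 23. Ivy eliminated.
Round 3: Carla 38, Ben 23. Carla has a majority (≥31).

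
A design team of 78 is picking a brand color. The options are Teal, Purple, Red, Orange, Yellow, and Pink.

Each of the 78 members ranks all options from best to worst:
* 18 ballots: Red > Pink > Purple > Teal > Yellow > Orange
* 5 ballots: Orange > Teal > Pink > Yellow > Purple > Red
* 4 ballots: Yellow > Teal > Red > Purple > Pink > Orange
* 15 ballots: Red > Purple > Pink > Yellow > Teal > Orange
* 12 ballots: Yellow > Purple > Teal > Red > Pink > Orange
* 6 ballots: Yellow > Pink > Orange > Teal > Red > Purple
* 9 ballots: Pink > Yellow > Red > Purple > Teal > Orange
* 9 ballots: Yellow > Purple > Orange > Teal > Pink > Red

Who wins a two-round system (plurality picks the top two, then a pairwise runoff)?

Yellow

Round 1 first-place votes: Teal 0, Purple 0, Red 33, Orange 5, Yellow 31, Pink 9. Red and Yellow advance.
Runoff: Red is ranked above Yellow on 33 ballots, Yellow above Red on 45.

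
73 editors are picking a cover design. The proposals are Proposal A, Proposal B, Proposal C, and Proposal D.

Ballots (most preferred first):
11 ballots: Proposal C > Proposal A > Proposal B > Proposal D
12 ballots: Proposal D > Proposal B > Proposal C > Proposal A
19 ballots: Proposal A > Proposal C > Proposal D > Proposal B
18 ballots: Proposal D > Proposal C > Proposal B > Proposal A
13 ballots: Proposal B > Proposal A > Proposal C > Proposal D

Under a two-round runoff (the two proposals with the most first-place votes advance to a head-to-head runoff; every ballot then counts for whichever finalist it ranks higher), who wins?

Proposal A

Round 1 first-place votes: Proposal A 19, Proposal B 13, Proposal C 11, Proposal D 30. Proposal D and Proposal A advance.
Runoff: Proposal D is ranked above Proposal A on 30 ballots, Proposal A above Proposal D on 43.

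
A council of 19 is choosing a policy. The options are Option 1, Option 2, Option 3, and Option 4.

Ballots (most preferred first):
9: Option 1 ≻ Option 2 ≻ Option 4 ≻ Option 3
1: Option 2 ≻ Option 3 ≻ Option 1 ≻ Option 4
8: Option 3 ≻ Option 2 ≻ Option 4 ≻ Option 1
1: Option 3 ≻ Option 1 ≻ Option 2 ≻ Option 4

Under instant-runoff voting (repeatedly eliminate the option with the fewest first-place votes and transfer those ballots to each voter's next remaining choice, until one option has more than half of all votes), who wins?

Option 3

Round 1: Option 1 9, Option 2 1, Option 3 9, Option 4 0. Option 4 eliminated.
Round 2: Option 1 9, Option 2 1, Option 3 9. Option 2 eliminated.
Round 3: Option 1 9, Option 3 10. Option 3 has a majority (≥10).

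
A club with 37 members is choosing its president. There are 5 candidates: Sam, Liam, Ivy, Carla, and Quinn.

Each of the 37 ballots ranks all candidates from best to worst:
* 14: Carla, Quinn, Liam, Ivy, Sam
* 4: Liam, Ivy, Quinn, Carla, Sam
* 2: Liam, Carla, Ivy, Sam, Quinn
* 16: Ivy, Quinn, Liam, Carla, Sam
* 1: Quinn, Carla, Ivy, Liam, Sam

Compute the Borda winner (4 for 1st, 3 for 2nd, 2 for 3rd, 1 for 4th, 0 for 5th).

Sam: 14×0 + 4×0 + 2×1 + 16×0 + 1×0 = 2
Liam: 14×2 + 4×4 + 2×4 + 16×2 + 1×1 = 85
Ivy: 14×1 + 4×3 + 2×2 + 16×4 + 1×2 = 96
Carla: 14×4 + 4×1 + 2×3 + 16×1 + 1×3 = 85
Quinn: 14×3 + 4×2 + 2×0 + 16×3 + 1×4 = 102

Quinn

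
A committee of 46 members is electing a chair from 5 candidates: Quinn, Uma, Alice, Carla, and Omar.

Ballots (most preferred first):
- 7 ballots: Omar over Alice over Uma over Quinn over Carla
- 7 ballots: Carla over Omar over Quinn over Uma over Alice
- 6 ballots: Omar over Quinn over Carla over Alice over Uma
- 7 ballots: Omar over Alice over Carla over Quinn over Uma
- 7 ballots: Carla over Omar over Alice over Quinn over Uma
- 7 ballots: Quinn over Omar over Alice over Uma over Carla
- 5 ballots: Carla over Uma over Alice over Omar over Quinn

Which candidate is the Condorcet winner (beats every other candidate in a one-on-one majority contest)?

Omar

Omar vs Quinn: 39–7
Omar vs Uma: 41–5
Omar vs Alice: 41–5
Omar vs Carla: 27–19
Omar beats every other candidate.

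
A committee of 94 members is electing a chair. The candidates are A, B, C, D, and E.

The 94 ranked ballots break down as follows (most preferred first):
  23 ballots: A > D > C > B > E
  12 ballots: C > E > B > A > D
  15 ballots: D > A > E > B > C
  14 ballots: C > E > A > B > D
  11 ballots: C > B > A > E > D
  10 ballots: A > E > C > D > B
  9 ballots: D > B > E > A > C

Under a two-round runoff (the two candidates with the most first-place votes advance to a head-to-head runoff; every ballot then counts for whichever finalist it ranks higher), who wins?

Round 1 first-place votes: A 33, B 0, C 37, D 24, E 0. C and A advance.
Runoff: C is ranked above A on 37 ballots, A above C on 57.

A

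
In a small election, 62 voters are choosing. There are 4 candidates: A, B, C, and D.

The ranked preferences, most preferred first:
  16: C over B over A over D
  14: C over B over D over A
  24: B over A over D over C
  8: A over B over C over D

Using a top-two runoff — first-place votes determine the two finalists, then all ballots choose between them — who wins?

Round 1 first-place votes: A 8, B 24, C 30, D 0. C and B advance.
Runoff: C is ranked above B on 30 ballots, B above C on 32.

B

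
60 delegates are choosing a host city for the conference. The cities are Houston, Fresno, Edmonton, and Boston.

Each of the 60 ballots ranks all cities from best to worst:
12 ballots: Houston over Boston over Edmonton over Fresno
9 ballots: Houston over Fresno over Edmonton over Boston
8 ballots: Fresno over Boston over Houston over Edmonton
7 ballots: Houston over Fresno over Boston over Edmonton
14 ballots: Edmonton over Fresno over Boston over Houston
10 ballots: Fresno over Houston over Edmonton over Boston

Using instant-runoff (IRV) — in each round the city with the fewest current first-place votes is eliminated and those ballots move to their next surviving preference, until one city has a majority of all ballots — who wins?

Fresno

Round 1: Houston 28, Fresno 18, Edmonton 14, Boston 0. Boston eliminated.
Round 2: Houston 28, Fresno 18, Edmonton 14. Edmonton eliminated.
Round 3: Houston 28, Fresno 32. Fresno has a majority (≥31).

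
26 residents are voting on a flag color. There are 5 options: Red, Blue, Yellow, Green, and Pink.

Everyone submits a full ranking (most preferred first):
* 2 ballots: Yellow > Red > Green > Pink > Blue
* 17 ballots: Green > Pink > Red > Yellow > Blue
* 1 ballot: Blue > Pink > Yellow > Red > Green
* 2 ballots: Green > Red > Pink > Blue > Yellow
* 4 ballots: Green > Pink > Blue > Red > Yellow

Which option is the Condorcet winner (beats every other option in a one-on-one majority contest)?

Green vs Red: 23–3
Green vs Blue: 25–1
Green vs Yellow: 23–3
Green vs Pink: 25–1
Green beats every other option.

Green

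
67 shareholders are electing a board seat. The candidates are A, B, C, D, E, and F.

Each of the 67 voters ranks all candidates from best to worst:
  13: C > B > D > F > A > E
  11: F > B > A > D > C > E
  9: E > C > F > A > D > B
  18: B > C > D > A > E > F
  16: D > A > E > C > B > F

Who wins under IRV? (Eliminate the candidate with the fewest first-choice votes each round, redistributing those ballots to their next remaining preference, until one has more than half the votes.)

Round 1: A 0, B 18, C 13, D 16, E 9, F 11. A eliminated.
Round 2: B 18, C 13, D 16, E 9, F 11. E eliminated.
Round 3: B 18, C 22, D 16, F 11. F eliminated.
Round 4: B 29, C 22, D 16. D eliminated.
Round 5: B 29, C 38. C has a majority (≥34).

C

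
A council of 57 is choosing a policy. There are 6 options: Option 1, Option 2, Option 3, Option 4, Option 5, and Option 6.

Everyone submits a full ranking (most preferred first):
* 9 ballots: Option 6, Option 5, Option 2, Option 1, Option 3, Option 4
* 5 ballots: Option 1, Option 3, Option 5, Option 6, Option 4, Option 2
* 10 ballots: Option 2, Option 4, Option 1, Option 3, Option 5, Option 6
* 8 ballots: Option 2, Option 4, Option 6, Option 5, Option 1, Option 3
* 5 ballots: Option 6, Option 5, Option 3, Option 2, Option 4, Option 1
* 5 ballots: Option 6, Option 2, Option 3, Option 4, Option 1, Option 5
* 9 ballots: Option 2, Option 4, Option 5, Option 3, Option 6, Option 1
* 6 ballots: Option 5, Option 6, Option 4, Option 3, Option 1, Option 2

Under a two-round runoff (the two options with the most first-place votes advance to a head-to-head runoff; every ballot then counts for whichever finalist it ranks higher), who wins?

Round 1 first-place votes: Option 1 5, Option 2 27, Option 3 0, Option 4 0, Option 5 6, Option 6 19. Option 2 and Option 6 advance.
Runoff: Option 2 is ranked above Option 6 on 27 ballots, Option 6 above Option 2 on 30.

Option 6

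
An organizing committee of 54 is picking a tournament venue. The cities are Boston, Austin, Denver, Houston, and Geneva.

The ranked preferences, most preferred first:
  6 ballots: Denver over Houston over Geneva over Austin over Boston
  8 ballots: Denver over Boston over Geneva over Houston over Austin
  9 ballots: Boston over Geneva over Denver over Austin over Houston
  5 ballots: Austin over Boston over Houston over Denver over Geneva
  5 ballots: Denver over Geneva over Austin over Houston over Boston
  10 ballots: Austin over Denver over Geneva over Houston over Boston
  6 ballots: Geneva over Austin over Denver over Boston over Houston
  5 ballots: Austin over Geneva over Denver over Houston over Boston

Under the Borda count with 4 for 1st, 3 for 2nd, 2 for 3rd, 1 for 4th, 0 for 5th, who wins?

Boston: 6×0 + 8×3 + 9×4 + 5×3 + 5×0 + 10×0 + 6×1 + 5×0 = 81
Austin: 6×1 + 8×0 + 9×1 + 5×4 + 5×2 + 10×4 + 6×3 + 5×4 = 123
Denver: 6×4 + 8×4 + 9×2 + 5×1 + 5×4 + 10×3 + 6×2 + 5×2 = 151
Houston: 6×3 + 8×1 + 9×0 + 5×2 + 5×1 + 10×1 + 6×0 + 5×1 = 56
Geneva: 6×2 + 8×2 + 9×3 + 5×0 + 5×3 + 10×2 + 6×4 + 5×3 = 129

Denver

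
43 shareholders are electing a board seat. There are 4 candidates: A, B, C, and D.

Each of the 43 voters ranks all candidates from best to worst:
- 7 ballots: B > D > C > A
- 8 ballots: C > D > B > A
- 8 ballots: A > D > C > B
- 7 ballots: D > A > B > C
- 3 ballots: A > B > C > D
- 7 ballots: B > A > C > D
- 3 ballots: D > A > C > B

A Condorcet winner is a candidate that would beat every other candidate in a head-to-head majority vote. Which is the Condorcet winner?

D

D vs A: 25–18
D vs B: 26–17
D vs C: 25–18
D beats every other candidate.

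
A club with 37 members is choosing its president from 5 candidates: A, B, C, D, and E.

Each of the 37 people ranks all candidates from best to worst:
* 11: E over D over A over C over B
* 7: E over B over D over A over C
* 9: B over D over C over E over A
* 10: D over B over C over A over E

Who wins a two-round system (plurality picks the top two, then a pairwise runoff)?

Round 1 first-place votes: A 0, B 9, C 0, D 10, E 18. E and D advance.
Runoff: E is ranked above D on 18 ballots, D above E on 19.

D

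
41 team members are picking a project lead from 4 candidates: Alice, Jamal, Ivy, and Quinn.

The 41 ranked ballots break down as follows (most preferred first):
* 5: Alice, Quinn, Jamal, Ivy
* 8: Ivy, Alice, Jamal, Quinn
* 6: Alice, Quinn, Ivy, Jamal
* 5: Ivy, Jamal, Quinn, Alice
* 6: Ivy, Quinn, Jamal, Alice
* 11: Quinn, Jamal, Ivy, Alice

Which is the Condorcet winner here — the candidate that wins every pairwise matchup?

Quinn vs Alice: 22–19
Quinn vs Jamal: 28–13
Quinn vs Ivy: 22–19
Quinn beats every other candidate.

Quinn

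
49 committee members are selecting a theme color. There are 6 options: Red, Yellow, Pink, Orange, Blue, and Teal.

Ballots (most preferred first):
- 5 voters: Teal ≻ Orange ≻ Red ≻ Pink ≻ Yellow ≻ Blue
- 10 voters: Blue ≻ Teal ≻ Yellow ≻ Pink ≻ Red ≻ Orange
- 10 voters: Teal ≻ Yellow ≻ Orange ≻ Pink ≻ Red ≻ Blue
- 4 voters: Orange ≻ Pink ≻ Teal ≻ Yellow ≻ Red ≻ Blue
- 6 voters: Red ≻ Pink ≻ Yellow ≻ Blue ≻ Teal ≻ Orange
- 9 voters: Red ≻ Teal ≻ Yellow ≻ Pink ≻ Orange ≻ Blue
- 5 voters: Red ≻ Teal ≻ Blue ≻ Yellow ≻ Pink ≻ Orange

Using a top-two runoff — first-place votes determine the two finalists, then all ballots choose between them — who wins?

Round 1 first-place votes: Red 20, Yellow 0, Pink 0, Orange 4, Blue 10, Teal 15. Red and Teal advance.
Runoff: Red is ranked above Teal on 20 ballots, Teal above Red on 29.

Teal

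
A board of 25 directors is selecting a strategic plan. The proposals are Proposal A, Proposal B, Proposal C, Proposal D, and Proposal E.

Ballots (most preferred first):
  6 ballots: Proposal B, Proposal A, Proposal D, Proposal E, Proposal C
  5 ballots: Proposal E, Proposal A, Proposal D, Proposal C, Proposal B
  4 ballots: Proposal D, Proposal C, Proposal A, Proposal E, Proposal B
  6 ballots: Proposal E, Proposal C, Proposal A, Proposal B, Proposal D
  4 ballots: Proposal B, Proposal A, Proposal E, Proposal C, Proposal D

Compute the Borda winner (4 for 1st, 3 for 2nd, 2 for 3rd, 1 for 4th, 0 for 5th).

Proposal A

Proposal A: 6×3 + 5×3 + 4×2 + 6×2 + 4×3 = 65
Proposal B: 6×4 + 5×0 + 4×0 + 6×1 + 4×4 = 46
Proposal C: 6×0 + 5×1 + 4×3 + 6×3 + 4×1 = 39
Proposal D: 6×2 + 5×2 + 4×4 + 6×0 + 4×0 = 38
Proposal E: 6×1 + 5×4 + 4×1 + 6×4 + 4×2 = 62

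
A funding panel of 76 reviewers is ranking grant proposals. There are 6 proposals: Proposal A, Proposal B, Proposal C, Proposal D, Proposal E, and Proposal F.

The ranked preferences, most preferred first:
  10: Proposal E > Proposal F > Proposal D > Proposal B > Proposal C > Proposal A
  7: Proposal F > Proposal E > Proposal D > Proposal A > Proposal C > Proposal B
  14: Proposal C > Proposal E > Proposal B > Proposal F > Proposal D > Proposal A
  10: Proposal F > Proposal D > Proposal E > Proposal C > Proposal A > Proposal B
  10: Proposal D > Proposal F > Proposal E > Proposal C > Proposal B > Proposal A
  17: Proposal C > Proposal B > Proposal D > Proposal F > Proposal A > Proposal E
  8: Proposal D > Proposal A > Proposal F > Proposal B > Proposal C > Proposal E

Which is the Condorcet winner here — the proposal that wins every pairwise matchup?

Proposal F vs Proposal A: 68–8
Proposal F vs Proposal B: 45–31
Proposal F vs Proposal C: 45–31
Proposal F vs Proposal D: 41–35
Proposal F vs Proposal E: 52–24
Proposal F beats every other proposal.

Proposal F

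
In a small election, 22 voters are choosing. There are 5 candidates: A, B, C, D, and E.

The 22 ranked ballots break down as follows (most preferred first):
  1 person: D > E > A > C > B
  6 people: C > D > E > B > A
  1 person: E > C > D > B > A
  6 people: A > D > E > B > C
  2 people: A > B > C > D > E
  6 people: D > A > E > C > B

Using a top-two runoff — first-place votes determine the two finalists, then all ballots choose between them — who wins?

Round 1 first-place votes: A 8, B 0, C 6, D 7, E 1. A and D advance.
Runoff: A is ranked above D on 8 ballots, D above A on 14.

D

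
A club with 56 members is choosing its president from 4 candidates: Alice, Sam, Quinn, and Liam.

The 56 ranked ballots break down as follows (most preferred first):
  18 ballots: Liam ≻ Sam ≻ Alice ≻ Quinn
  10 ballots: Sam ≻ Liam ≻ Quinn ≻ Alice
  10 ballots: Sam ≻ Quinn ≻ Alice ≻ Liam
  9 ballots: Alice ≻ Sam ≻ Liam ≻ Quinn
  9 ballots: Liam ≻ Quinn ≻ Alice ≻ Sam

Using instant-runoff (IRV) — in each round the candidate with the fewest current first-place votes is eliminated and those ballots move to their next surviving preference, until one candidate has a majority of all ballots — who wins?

Sam

Round 1: Alice 9, Sam 20, Quinn 0, Liam 27. Quinn eliminated.
Round 2: Alice 9, Sam 20, Liam 27. Alice eliminated.
Round 3: Sam 29, Liam 27. Sam has a majority (≥29).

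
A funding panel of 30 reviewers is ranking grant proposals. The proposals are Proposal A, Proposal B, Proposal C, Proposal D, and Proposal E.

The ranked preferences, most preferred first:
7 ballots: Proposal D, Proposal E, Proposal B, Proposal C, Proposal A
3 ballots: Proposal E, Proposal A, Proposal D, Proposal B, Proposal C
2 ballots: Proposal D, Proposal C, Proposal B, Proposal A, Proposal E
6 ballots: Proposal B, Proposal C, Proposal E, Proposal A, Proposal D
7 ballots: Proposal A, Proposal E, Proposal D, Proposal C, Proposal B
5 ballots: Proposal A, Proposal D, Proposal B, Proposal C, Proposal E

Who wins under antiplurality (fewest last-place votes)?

Proposal C

Last-place votes: Proposal A 7, Proposal B 7, Proposal C 3, Proposal D 6, Proposal E 7.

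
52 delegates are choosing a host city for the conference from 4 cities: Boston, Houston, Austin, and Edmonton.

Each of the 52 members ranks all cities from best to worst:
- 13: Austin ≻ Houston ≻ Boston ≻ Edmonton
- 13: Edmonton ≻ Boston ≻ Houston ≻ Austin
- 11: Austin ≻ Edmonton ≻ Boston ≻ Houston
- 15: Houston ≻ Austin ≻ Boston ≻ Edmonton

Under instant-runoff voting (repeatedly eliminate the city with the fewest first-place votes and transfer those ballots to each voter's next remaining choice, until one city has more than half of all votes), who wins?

Houston

Round 1: Boston 0, Houston 15, Austin 24, Edmonton 13. Boston eliminated.
Round 2: Houston 15, Austin 24, Edmonton 13. Edmonton eliminated.
Round 3: Houston 28, Austin 24. Houston has a majority (≥27).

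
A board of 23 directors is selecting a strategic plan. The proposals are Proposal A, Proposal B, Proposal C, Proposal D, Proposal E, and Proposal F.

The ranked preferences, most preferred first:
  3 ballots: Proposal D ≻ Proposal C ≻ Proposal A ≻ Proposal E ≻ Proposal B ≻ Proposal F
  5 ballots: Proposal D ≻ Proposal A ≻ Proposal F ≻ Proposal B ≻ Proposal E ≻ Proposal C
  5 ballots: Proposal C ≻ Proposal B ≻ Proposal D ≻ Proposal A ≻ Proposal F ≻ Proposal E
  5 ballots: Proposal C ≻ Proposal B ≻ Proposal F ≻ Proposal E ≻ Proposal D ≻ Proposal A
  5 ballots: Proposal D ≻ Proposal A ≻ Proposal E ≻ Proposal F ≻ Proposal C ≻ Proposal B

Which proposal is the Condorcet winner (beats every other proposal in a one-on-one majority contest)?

Proposal D vs Proposal A: 23–0
Proposal D vs Proposal B: 13–10
Proposal D vs Proposal C: 13–10
Proposal D vs Proposal E: 18–5
Proposal D vs Proposal F: 18–5
Proposal D beats every other proposal.

Proposal D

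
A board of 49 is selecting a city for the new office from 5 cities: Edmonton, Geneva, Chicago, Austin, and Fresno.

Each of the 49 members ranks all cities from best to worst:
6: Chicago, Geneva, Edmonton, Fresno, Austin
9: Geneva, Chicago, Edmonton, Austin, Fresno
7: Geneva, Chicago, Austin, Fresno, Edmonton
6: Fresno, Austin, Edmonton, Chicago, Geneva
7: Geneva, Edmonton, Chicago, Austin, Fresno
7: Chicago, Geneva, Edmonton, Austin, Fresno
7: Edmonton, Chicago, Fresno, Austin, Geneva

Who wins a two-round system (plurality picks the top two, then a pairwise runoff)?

Round 1 first-place votes: Edmonton 7, Geneva 23, Chicago 13, Austin 0, Fresno 6. Geneva and Chicago advance.
Runoff: Geneva is ranked above Chicago on 23 ballots, Chicago above Geneva on 26.

Chicago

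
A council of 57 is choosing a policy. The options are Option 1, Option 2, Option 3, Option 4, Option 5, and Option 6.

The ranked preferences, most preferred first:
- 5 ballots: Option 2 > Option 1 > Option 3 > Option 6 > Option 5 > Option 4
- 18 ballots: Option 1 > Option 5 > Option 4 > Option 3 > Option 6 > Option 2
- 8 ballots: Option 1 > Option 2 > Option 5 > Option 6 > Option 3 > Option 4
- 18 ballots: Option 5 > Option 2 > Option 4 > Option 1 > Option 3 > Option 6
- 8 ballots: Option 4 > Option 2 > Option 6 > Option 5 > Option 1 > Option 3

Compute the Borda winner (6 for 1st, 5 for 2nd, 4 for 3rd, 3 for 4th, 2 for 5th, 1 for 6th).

Option 5

Option 1: 5×5 + 18×6 + 8×6 + 18×3 + 8×2 = 251
Option 2: 5×6 + 18×1 + 8×5 + 18×5 + 8×5 = 218
Option 3: 5×4 + 18×3 + 8×2 + 18×2 + 8×1 = 134
Option 4: 5×1 + 18×4 + 8×1 + 18×4 + 8×6 = 205
Option 5: 5×2 + 18×5 + 8×4 + 18×6 + 8×3 = 264
Option 6: 5×3 + 18×2 + 8×3 + 18×1 + 8×4 = 125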